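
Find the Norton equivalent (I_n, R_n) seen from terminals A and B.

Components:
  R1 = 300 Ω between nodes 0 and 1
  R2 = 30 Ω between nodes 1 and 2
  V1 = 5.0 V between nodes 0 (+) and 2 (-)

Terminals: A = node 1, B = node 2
Find the Thévenin equivalent first; then I_n = V_th/R_th and R_n = R_th.
Step 1 — V_th is the open-circuit voltage V_A - V_B (nothing connected across the terminals).
Nodal analysis, taking node 2 as the 0 V reference.
Source V1 fixes V_0 = 5 V.
KCL at each unknown node (sum of currents leaving = 0; resistances in Ω):
  Node 1: (V_1 - 5)/300 + (V_1 - 0)/30 = 0
Collecting terms: 0.03667 × V_1 = 0.01667  =>  V_1 = 0.4545 V
V_th = V_1 - V_2 = 0.4545 - 0 = 0.4545 V
Step 2 — R_th: zero the source — replace V1 by a short circuit (node 2 merges into node 0) — and find the resistance seen between A (node 1) and B (node 0).
Reduce the network between node 1 (A) and node 0 (B) by series/parallel combination:
  Rp1 = R1 ‖ R2 (parallel, both between nodes 0 and 1) = 1/(1/300 + 1/30) = 27.27 Ω
R_th = 27.27 Ω
I_n = V_th/R_th = 0.4545/27.27 = 0.01667 A, and R_n = R_th = 27.27 Ω

Final answer: I_n = 0.01667 A, R_n = 27.27 Ω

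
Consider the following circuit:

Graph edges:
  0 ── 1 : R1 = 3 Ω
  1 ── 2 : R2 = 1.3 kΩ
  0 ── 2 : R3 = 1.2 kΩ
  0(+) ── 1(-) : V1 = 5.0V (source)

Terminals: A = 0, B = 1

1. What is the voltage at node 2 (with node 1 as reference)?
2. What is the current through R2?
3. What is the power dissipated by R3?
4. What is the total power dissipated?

Nodal analysis, taking node 1 as the 0 V reference.
Source V1 fixes V_0 = 5 V.
KCL at each unknown node (sum of currents leaving = 0; resistances in Ω):
  Node 2: (V_2 - 0)/1300 + (V_2 - 5)/1200 = 0
Collecting terms: 0.001603 × V_2 = 0.004167  =>  V_2 = 2.6 V
Part 1:
  Read off the nodal solution: V_2 = 2.6 V
Part 2:
  I_R2 = (V_1 - V_2)/R2 = (0 - 2.6)/1300 = -0.002 A
  Magnitude: I_R2 = 0.002 A
Part 3:
  I_R3 = (V_0 - V_2)/R3 = (5 - 2.6)/1200 = 0.002 A
  P_R3 = I_R3² × R3 = (0.002)² × 1200 = 0.0048 W
Part 4:
  Power in each resistor, P = (ΔV)²/R:
    P_R1 = (5 - 0)²/3 = 8.333 W
    P_R2 = (0 - 2.6)²/1300 = 0.0052 W
    P_R3 = (5 - 2.6)²/1200 = 0.0048 W
  P_total = P_R1 + P_R2 + P_R3 = 8.343 W

Final answers:
1. V_2 = 2.6 V
2. I_R2 = 0.002 A
3. P_R3 = 0.0048 W
4. P_total = 8.343 W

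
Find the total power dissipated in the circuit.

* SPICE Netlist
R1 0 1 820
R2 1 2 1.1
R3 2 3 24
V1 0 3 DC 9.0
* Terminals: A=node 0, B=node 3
Nodal analysis, taking node 3 as the 0 V reference.
Source V1 fixes V_0 = 9 V.
KCL at each unknown node (sum of currents leaving = 0; resistances in Ω):
  Node 1: (V_1 - 9)/820 + (V_1 - V_2)/1.1 = 0
  Node 2: (V_2 - V_1)/1.1 + (V_2 - 0)/24 = 0
Collecting terms (coefficients in siemens):
  0.9103·V_1 - 0.9091·V_2 = 0.01098
  0.9508·V_2 - 0.9091·V_1 = 0
Determinant D = (0.9103)(0.9508) - (-0.9091)(-0.9091) = 0.03904
V_1 = [(0.01098)(0.9508) - (-0.9091)(0)]/D = 0.2673 V
V_2 = [(0.9103)(0) - (0.01098)(-0.9091)]/D = 0.2556 V
Power in each resistor, P = (ΔV)²/R:
  P_R1 = (9 - 0.2673)²/820 = 0.093 W
  P_R2 = (0.2673 - 0.2556)²/1.1 = 0.0001248 W
  P_R3 = (0.2556 - 0)²/24 = 0.002722 W
P_total = P_R1 + P_R2 + P_R3 = 0.09585 W

Final answer: 0.09585 W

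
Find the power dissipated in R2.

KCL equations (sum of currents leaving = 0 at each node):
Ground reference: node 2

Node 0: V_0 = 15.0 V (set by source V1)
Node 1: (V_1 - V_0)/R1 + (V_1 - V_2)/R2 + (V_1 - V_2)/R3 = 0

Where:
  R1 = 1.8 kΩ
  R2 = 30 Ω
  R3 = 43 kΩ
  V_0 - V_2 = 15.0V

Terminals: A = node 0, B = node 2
Nodal analysis, taking node 2 as the 0 V reference.
Source V1 fixes V_0 = 15 V.
KCL at each unknown node (sum of currents leaving = 0; resistances in Ω):
  Node 1: (V_1 - 15)/1800 + (V_1 - 0)/30 + (V_1 - 0)/43000 = 0
Collecting terms: 0.03391 × V_1 = 0.008333  =>  V_1 = 0.2457 V
I_R2 = (V_1 - V_2)/R2 = (0.2457 - 0)/30 = 0.008191 A
P_R2 = I_R2² × R2 = (0.008191)² × 30 = 0.002013 W

Final answer: 0.002013 W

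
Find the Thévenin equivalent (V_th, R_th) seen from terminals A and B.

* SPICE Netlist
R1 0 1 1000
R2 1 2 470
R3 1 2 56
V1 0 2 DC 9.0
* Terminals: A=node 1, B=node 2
Step 1 — V_th is the open-circuit voltage V_A - V_B (nothing connected across the terminals).
Nodal analysis, taking node 2 as the 0 V reference.
Source V1 fixes V_0 = 9 V.
KCL at each unknown node (sum of currents leaving = 0; resistances in Ω):
  Node 1: (V_1 - 9)/1000 + (V_1 - 0)/470 + (V_1 - 0)/56 = 0
Collecting terms: 0.02098 × V_1 = 0.009  =>  V_1 = 0.4289 V
V_th = V_1 - V_2 = 0.4289 - 0 = 0.4289 V
Step 2 — R_th: zero the source — replace V1 by a short circuit (node 2 merges into node 0) — and find the resistance seen between A (node 1) and B (node 0).
Reduce the network between node 1 (A) and node 0 (B) by series/parallel combination:
  Rp1 = R1 ‖ R2 ‖ R3 (parallel, all between nodes 0 and 1) = 1/(1/1000 + 1/470 + 1/56) = 47.65 Ω
R_th = 47.65 Ω

Final answer: V_th = 0.4289 V, R_th = 47.65 Ω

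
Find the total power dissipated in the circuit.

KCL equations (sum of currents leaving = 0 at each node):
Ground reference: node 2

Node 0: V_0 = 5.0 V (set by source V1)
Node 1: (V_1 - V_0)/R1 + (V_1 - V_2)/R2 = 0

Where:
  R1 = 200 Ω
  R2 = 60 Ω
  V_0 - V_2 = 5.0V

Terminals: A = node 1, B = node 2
Nodal analysis, taking node 2 as the 0 V reference.
Source V1 fixes V_0 = 5 V.
KCL at each unknown node (sum of currents leaving = 0; resistances in Ω):
  Node 1: (V_1 - 5)/200 + (V_1 - 0)/60 = 0
Collecting terms: 0.02167 × V_1 = 0.025  =>  V_1 = 1.154 V
Power in each resistor, P = (ΔV)²/R:
  P_R1 = (5 - 1.154)²/200 = 0.07396 W
  P_R2 = (1.154 - 0)²/60 = 0.02219 W
P_total = P_R1 + P_R2 = 0.09615 W

Final answer: 0.09615 W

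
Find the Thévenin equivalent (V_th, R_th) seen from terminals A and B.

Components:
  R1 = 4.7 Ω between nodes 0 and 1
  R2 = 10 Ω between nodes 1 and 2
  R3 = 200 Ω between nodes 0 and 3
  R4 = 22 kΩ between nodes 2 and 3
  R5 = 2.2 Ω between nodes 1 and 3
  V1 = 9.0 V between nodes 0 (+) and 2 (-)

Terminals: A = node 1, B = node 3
Step 1 — V_th is the open-circuit voltage V_A - V_B (nothing connected across the terminals).
Nodal analysis, taking node 2 as the 0 V reference.
Source V1 fixes V_0 = 9 V.
KCL at each unknown node (sum of currents leaving = 0; resistances in Ω):
  Node 1: (V_1 - 9)/4.7 + (V_1 - 0)/10 + (V_1 - V_3)/2.2 = 0
  Node 3: (V_3 - 9)/200 + (V_3 - 0)/22000 + (V_3 - V_1)/2.2 = 0
Collecting terms (coefficients in siemens):
  0.7673·V_1 - 0.4545·V_3 = 1.915
  0.4596·V_3 - 0.4545·V_1 = 0.045
Determinant D = (0.7673)(0.4596) - (-0.4545)(-0.4545) = 0.146
V_1 = [(1.915)(0.4596) - (-0.4545)(0.045)]/D = 6.166 V
V_3 = [(0.7673)(0.045) - (1.915)(-0.4545)]/D = 6.197 V
V_th = V_1 - V_3 = 6.166 - 6.197 = -0.03022 V
Step 2 — R_th: zero the source — replace V1 by a short circuit (node 2 merges into node 0) — and find the resistance seen between A (node 1) and B (node 3).
Reduce the network between node 1 (A) and node 3 (B) by series/parallel combination:
  Rp1 = R1 ‖ R2 (parallel, both between nodes 0 and 1) = 1/(1/4.7 + 1/10) = 3.197 Ω
  Rp2 = R3 ‖ R4 (parallel, both between nodes 0 and 3) = 1/(1/200 + 1/22000) = 198.2 Ω
  Rs1 = Rp1 + Rp2 (series, joined only at node 0) = 3.197 + 198.2 = 201.4 Ω
  Rp3 = R5 ‖ Rs1 (parallel, both between nodes 1 and 3) = 1/(1/2.2 + 1/201.4) = 2.176 Ω
R_th = 2.176 Ω

Final answer: V_th = -0.03022 V, R_th = 2.176 Ω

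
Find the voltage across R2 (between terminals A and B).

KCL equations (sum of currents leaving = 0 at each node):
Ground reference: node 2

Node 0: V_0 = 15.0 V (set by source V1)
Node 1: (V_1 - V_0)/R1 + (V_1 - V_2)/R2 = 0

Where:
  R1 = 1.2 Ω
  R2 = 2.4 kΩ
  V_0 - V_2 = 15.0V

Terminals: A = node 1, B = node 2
R1 and R2 are in series across V1 (node 0 → node 1 → node 2), and the output A–B is taken across R2, so this is a voltage divider.
Series current: I = V1/(R1 + R2) = 15/(1.2 + 2400) = 15/2401 = 0.006247 A
V_R2 = I × R2 = V1 × R2/(R1 + R2) = 15 × 2400/2401 = 14.99 V

Final answer: 14.99 V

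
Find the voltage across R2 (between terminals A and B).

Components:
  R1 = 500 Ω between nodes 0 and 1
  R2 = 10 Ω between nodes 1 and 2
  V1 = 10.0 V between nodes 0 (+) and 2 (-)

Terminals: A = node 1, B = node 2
R1 and R2 are in series across V1 (node 0 → node 1 → node 2), and the output A–B is taken across R2, so this is a voltage divider.
Series current: I = V1/(R1 + R2) = 10/(500 + 10) = 10/510 = 0.01961 A
V_R2 = I × R2 = V1 × R2/(R1 + R2) = 10 × 10/510 = 0.1961 V

Final answer: 0.1961 V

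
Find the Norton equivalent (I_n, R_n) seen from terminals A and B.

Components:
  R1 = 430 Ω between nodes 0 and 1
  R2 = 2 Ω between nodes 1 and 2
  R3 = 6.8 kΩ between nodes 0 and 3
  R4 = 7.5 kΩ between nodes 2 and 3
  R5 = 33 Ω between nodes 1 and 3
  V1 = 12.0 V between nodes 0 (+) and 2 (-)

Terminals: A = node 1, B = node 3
Find the Thévenin equivalent first; then I_n = V_th/R_th and R_n = R_th.
Step 1 — V_th is the open-circuit voltage V_A - V_B (nothing connected across the terminals).
Nodal analysis, taking node 2 as the 0 V reference.
Source V1 fixes V_0 = 12 V.
KCL at each unknown node (sum of currents leaving = 0; resistances in Ω):
  Node 1: (V_1 - 12)/430 + (V_1 - 0)/2 + (V_1 - V_3)/33 = 0
  Node 3: (V_3 - 12)/6800 + (V_3 - 0)/7500 + (V_3 - V_1)/33 = 0
Collecting terms (coefficients in siemens):
  0.5326·V_1 - 0.0303·V_3 = 0.02791
  0.03058·V_3 - 0.0303·V_1 = 0.001765
Determinant D = (0.5326)(0.03058) - (-0.0303)(-0.0303) = 0.01537
V_1 = [(0.02791)(0.03058) - (-0.0303)(0.001765)]/D = 0.059 V
V_3 = [(0.5326)(0.001765) - (0.02791)(-0.0303)]/D = 0.1162 V
V_th = V_1 - V_3 = 0.059 - 0.1162 = -0.05716 V
Step 2 — R_th: zero the source — replace V1 by a short circuit (node 2 merges into node 0) — and find the resistance seen between A (node 1) and B (node 3).
Reduce the network between node 1 (A) and node 3 (B) by series/parallel combination:
  Rp1 = R1 ‖ R2 (parallel, both between nodes 0 and 1) = 1/(1/430 + 1/2) = 1.991 Ω
  Rp2 = R3 ‖ R4 (parallel, both between nodes 0 and 3) = 1/(1/6800 + 1/7500) = 3566 Ω
  Rs1 = Rp1 + Rp2 (series, joined only at node 0) = 1.991 + 3566 = 3568 Ω
  Rp3 = R5 ‖ Rs1 (parallel, both between nodes 1 and 3) = 1/(1/33 + 1/3568) = 32.7 Ω
R_th = 32.7 Ω
I_n = V_th/R_th = -0.05716/32.7 = -0.001748 A, and R_n = R_th = 32.7 Ω

Final answer: I_n = -0.001748 A, R_n = 32.7 Ω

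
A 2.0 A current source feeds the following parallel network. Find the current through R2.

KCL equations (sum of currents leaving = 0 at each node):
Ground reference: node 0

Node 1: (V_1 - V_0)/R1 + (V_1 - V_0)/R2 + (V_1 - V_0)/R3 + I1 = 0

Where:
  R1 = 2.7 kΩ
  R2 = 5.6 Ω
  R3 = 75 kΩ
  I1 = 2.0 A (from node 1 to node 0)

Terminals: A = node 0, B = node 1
All resistors sit directly between nodes 0 and 1, so they are in parallel and share one voltage V; the full source current 2 A splits among them.
1/R_par = 1/2700 + 1/5.6 + 1/75000 = 0.179 S  =>  R_par = 5.588 Ω
V = I × R_par = 2 × 5.588 = 11.18 V
I_R2 = V/R2 = 11.18/5.6 = 1.996 A

Final answer: 1.996 A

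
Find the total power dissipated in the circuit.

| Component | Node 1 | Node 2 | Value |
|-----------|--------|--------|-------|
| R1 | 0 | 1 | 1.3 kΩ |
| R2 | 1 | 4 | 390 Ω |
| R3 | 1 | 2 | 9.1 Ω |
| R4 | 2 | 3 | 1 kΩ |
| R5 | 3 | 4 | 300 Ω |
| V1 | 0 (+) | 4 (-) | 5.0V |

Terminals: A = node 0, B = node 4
Nodal analysis, taking node 4 as the 0 V reference.
Source V1 fixes V_0 = 5 V.
KCL at each unknown node (sum of currents leaving = 0; resistances in Ω):
  Node 1: (V_1 - 5)/1300 + (V_1 - 0)/390 + (V_1 - V_2)/9.1 = 0
  Node 2: (V_2 - V_1)/9.1 + (V_2 - V_3)/1000 = 0
  Node 3: (V_3 - V_2)/1000 + (V_3 - 0)/300 = 0
Collecting terms (coefficients in siemens):
  0.1132·V_1 - 0.1099·V_2 = 0.003846
  0.1109·V_2 - 0.1099·V_1 - 0.001·V_3 = 0
  0.004333·V_3 - 0.001·V_2 = 0
Solving these 3 simultaneous equations (Gaussian elimination) gives:
  V_1 = 0.9387 V, V_2 = 0.9322 V, V_3 = 0.2151 V
Power in each resistor, P = (ΔV)²/R:
  P_R1 = (5 - 0.9387)²/1300 = 0.01269 W
  P_R2 = (0.9387 - 0)²/390 = 0.002259 W
  P_R3 = (0.9387 - 0.9322)²/9.1 = 0.000004679 W
  P_R4 = (0.9322 - 0.2151)²/1000 = 0.0005142 W
  P_R5 = (0.2151 - 0)²/300 = 0.0001543 W
P_total = P_R1 + P_R2 + P_R3 + P_R4 + P_R5 = 0.01562 W

Final answer: 0.01562 W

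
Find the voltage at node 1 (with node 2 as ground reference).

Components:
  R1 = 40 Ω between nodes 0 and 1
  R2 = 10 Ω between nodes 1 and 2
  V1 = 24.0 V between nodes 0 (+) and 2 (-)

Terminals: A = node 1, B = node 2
Nodal analysis, taking node 2 as the 0 V reference.
Source V1 fixes V_0 = 24 V.
KCL at each unknown node (sum of currents leaving = 0; resistances in Ω):
  Node 1: (V_1 - 24)/40 + (V_1 - 0)/10 = 0
Collecting terms: 0.125 × V_1 = 0.6  =>  V_1 = 4.8 V
The requested potential is V_1 = 4.8 V.

Final answer: V_1 = 4.8 V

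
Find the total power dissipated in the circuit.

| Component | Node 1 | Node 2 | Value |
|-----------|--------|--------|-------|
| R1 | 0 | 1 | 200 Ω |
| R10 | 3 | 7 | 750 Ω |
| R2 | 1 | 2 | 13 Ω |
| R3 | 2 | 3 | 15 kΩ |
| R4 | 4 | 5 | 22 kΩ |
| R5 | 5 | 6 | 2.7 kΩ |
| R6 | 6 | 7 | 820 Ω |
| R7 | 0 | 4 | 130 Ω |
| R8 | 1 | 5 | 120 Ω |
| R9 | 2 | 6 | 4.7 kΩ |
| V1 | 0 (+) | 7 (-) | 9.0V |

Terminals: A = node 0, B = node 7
Nodal analysis, taking node 7 as the 0 V reference.
Source V1 fixes V_0 = 9 V.
KCL at each unknown node (sum of currents leaving = 0; resistances in Ω):
  Node 1: (V_1 - 9)/200 + (V_1 - V_2)/13 + (V_1 - V_5)/120 = 0
  Node 2: (V_2 - V_1)/13 + (V_2 - V_3)/15000 + (V_2 - V_6)/4700 = 0
  Node 3: (V_3 - V_2)/15000 + (V_3 - 0)/750 = 0
  Node 4: (V_4 - V_5)/22000 + (V_4 - 9)/130 = 0
  Node 5: (V_5 - V_4)/22000 + (V_5 - V_6)/2700 + (V_5 - V_1)/120 = 0
  Node 6: (V_6 - V_5)/2700 + (V_6 - 0)/820 + (V_6 - V_2)/4700 = 0
Collecting terms (coefficients in siemens):
  0.09026·V_1 - 0.07692·V_2 - 0.008333·V_5 = 0.045
  0.0772·V_2 - 0.07692·V_1 - 0.00006667·V_3 - 0.0002128·V_6 = 0
  0.0014·V_3 - 0.00006667·V_2 = 0
  0.007738·V_4 - 0.00004545·V_5 = 0.06923
  0.008749·V_5 - 0.008333·V_1 - 0.00004545·V_4 - 0.0003704·V_6 = 0
  0.001803·V_6 - 0.0002128·V_2 - 0.0003704·V_5 = 0
Solving these 6 simultaneous equations (Gaussian elimination) gives:
  V_1 = 8.264 V, V_2 = 8.242 V, V_3 = 0.3925 V, V_4 = 8.994 V
  V_5 = 8.029 V, V_6 = 2.623 V
Power in each resistor, P = (ΔV)²/R:
  P_R1 = (9 - 8.264)²/200 = 0.002705 W
  P_R2 = (8.264 - 8.242)²/13 = 0.00003841 W
  P_R3 = (8.242 - 0.3925)²/15000 = 0.004108 W
  P_R4 = (8.994 - 8.029)²/22000 = 0.00004232 W
  P_R5 = (8.029 - 2.623)²/2700 = 0.01083 W
  P_R6 = (2.623 - 0)²/820 = 0.008387 W
  P_R7 = (9 - 8.994)²/130 = 0.0000002501 W
  P_R8 = (8.264 - 8.029)²/120 = 0.0004604 W
  P_R9 = (8.242 - 2.623)²/4700 = 0.006719 W
  P_R10 = (0.3925 - 0)²/750 = 0.0002054 W
P_total = P_R1 + P_R2 + P_R3 + P_R4 + P_R5 + P_R6 + P_R7 + P_R8 + P_R9 + P_R10 = 0.03349 W

Final answer: 0.03349 W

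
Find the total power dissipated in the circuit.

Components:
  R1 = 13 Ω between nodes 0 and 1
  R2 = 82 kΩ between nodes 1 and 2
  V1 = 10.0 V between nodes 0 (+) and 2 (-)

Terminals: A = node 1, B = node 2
Nodal analysis, taking node 2 as the 0 V reference.
Source V1 fixes V_0 = 10 V.
KCL at each unknown node (sum of currents leaving = 0; resistances in Ω):
  Node 1: (V_1 - 10)/13 + (V_1 - 0)/82000 = 0
Collecting terms: 0.07694 × V_1 = 0.7692  =>  V_1 = 9.998 V
Power in each resistor, P = (ΔV)²/R:
  P_R1 = (10 - 9.998)²/13 = 0.0000001933 W
  P_R2 = (9.998 - 0)²/82000 = 0.001219 W
P_total = P_R1 + P_R2 = 0.001219 W

Final answer: 0.001219 W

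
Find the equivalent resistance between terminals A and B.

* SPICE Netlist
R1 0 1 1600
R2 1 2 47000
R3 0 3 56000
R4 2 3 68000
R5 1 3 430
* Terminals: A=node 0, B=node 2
The network is not a plain series/parallel combination. Inject a 1 A test current into terminal A (node 0) and return it from terminal B (node 2); then R_eq = V_A / (1 A).
Nodal analysis, taking node 2 as the 0 V reference.
Current source I_test pushes 1 A into node 0 and draws it out of node 2.
KCL at each unknown node (sum of currents leaving = 0; resistances in Ω):
  Node 0: (V_0 - V_1)/1600 + (V_0 - V_3)/56000 - 1 = 0
  Node 1: (V_1 - V_0)/1600 + (V_1 - 0)/47000 + (V_1 - V_3)/430 = 0
  Node 3: (V_3 - V_0)/56000 + (V_3 - V_1)/430 + (V_3 - 0)/68000 = 0
Collecting terms (coefficients in siemens):
  0.0006429·V_0 - 0.000625·V_1 - 0.00001786·V_3 = 1
  0.002972·V_1 - 0.000625·V_0 - 0.002326·V_3 = 0
  0.002358·V_3 - 0.00001786·V_0 - 0.002326·V_1 = 0
Solving these 3 simultaneous equations (Gaussian elimination) gives:
  V_0 = 29410 V, V_1 = 27860 V, V_3 = 27700 V
R_eq = V_0 / 1 A = 29410 Ω = 29.41 kΩ

Final answer: 29.41 kΩ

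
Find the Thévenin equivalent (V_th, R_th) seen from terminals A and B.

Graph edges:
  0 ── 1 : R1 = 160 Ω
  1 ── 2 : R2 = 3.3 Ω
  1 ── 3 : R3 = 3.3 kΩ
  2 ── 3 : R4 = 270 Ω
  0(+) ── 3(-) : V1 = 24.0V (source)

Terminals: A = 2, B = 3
Step 1 — V_th is the open-circuit voltage V_A - V_B (nothing connected across the terminals).
Nodal analysis, taking node 3 as the 0 V reference.
Source V1 fixes V_0 = 24 V.
KCL at each unknown node (sum of currents leaving = 0; resistances in Ω):
  Node 1: (V_1 - 24)/160 + (V_1 - V_2)/3.3 + (V_1 - 0)/3300 = 0
  Node 2: (V_2 - V_1)/3.3 + (V_2 - 0)/270 = 0
Collecting terms (coefficients in siemens):
  0.3096·V_1 - 0.303·V_2 = 0.15
  0.3067·V_2 - 0.303·V_1 = 0
Determinant D = (0.3096)(0.3067) - (-0.303)(-0.303) = 0.003132
V_1 = [(0.15)(0.3067) - (-0.303)(0)]/D = 14.69 V
V_2 = [(0.3096)(0) - (0.15)(-0.303)]/D = 14.51 V
V_th = V_2 - V_3 = 14.51 - 0 = 14.51 V
Step 2 — R_th: zero the source — replace V1 by a short circuit (node 3 merges into node 0) — and find the resistance seen between A (node 2) and B (node 0).
Reduce the network between node 2 (A) and node 0 (B) by series/parallel combination:
  Rp1 = R1 ‖ R3 (parallel, both between nodes 0 and 1) = 1/(1/160 + 1/3300) = 152.6 Ω
  Rs1 = R2 + Rp1 (series, joined only at node 1) = 3.3 + 152.6 = 155.9 Ω
  Rp2 = R4 ‖ Rs1 (parallel, both between nodes 0 and 2) = 1/(1/270 + 1/155.9) = 98.83 Ω
R_th = 98.83 Ω

Final answer: V_th = 14.51 V, R_th = 98.83 Ω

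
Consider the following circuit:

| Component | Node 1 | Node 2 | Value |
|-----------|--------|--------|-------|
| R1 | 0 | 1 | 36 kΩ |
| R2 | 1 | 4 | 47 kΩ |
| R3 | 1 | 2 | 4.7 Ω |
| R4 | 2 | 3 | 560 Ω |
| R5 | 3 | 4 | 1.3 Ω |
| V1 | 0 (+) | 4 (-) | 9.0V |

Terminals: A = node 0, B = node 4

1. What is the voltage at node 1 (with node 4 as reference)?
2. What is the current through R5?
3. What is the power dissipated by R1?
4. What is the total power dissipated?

Nodal analysis, taking node 4 as the 0 V reference.
Source V1 fixes V_0 = 9 V.
KCL at each unknown node (sum of currents leaving = 0; resistances in Ω):
  Node 1: (V_1 - 9)/36000 + (V_1 - 0)/47000 + (V_1 - V_2)/4.7 = 0
  Node 2: (V_2 - V_1)/4.7 + (V_2 - V_3)/560 = 0
  Node 3: (V_3 - V_2)/560 + (V_3 - 0)/1.3 = 0
Collecting terms (coefficients in siemens):
  0.2128·V_1 - 0.2128·V_2 = 0.00025
  0.2146·V_2 - 0.2128·V_1 - 0.001786·V_3 = 0
  0.771·V_3 - 0.001786·V_2 = 0
Solving these 3 simultaneous equations (Gaussian elimination) gives:
  V_1 = 0.1377 V, V_2 = 0.1365 V, V_3 = 0.0003162 V
Part 1:
  Read off the nodal solution: V_1 = 0.1377 V
Part 2:
  I_R5 = (V_3 - V_4)/R5 = (0.0003162 - 0)/1.3 = 0.0002432 A
  Magnitude: I_R5 = 0.0002432 A
Part 3:
  I_R1 = (V_0 - V_1)/R1 = (9 - 0.1377)/36000 = 0.0002462 A
  P_R1 = I_R1² × R1 = (0.0002462)² × 36000 = 0.002182 W
Part 4:
  Power in each resistor, P = (ΔV)²/R:
    P_R1 = (9 - 0.1377)²/36000 = 0.002182 W
    P_R2 = (0.1377 - 0)²/47000 = 0.0000004033 W
    P_R3 = (0.1377 - 0.1365)²/4.7 = 0.0000002781 W
    P_R4 = (0.1365 - 0.0003162)²/560 = 0.00003313 W
    P_R5 = (0.0003162 - 0)²/1.3 = 0.00000007692 W
  P_total = P_R1 + P_R2 + P_R3 + P_R4 + P_R5 = 0.002216 W

Final answers:
1. V_1 = 0.1377 V
2. I_R5 = 0.0002432 A
3. P_R1 = 0.002182 W
4. P_total = 0.002216 W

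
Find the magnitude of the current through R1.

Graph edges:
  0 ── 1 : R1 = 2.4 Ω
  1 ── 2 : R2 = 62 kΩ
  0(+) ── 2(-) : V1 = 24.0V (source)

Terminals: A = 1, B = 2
Nodal analysis, taking node 2 as the 0 V reference.
Source V1 fixes V_0 = 24 V.
KCL at each unknown node (sum of currents leaving = 0; resistances in Ω):
  Node 1: (V_1 - 24)/2.4 + (V_1 - 0)/62000 = 0
Collecting terms: 0.4167 × V_1 = 10  =>  V_1 = 24 V
I_R1 = (V_0 - V_1)/R1 = (24 - 24)/2.4 = 0.0003871 A
|I_R1| = 0.0003871 A

Final answer: |I_R1| = 0.0003871 A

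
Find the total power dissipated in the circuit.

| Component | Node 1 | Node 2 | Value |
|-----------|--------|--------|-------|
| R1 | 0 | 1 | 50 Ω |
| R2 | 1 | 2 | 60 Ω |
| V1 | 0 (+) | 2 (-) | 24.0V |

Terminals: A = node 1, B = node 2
Nodal analysis, taking node 2 as the 0 V reference.
Source V1 fixes V_0 = 24 V.
KCL at each unknown node (sum of currents leaving = 0; resistances in Ω):
  Node 1: (V_1 - 24)/50 + (V_1 - 0)/60 = 0
Collecting terms: 0.03667 × V_1 = 0.48  =>  V_1 = 13.09 V
Power in each resistor, P = (ΔV)²/R:
  P_R1 = (24 - 13.09)²/50 = 2.38 W
  P_R2 = (13.09 - 0)²/60 = 2.856 W
P_total = P_R1 + P_R2 = 5.236 W

Final answer: 5.236 W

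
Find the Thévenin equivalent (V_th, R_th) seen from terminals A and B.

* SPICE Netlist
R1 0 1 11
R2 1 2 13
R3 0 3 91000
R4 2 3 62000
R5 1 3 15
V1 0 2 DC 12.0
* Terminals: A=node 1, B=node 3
Step 1 — V_th is the open-circuit voltage V_A - V_B (nothing connected across the terminals).
Nodal analysis, taking node 2 as the 0 V reference.
Source V1 fixes V_0 = 12 V.
KCL at each unknown node (sum of currents leaving = 0; resistances in Ω):
  Node 1: (V_1 - 12)/11 + (V_1 - 0)/13 + (V_1 - V_3)/15 = 0
  Node 3: (V_3 - 12)/91000 + (V_3 - 0)/62000 + (V_3 - V_1)/15 = 0
Collecting terms (coefficients in siemens):
  0.2345·V_1 - 0.06667·V_3 = 1.091
  0.06669·V_3 - 0.06667·V_1 = 0.0001319
Determinant D = (0.2345)(0.06669) - (-0.06667)(-0.06667) = 0.0112
V_1 = [(1.091)(0.06669) - (-0.06667)(0.0001319)]/D = 6.5 V
V_3 = [(0.2345)(0.0001319) - (1.091)(-0.06667)]/D = 6.499 V
V_th = V_1 - V_3 = 6.5 - 6.499 = 0.0006656 V
Step 2 — R_th: zero the source — replace V1 by a short circuit (node 2 merges into node 0) — and find the resistance seen between A (node 1) and B (node 3).
Reduce the network between node 1 (A) and node 3 (B) by series/parallel combination:
  Rp1 = R1 ‖ R2 (parallel, both between nodes 0 and 1) = 1/(1/11 + 1/13) = 5.958 Ω
  Rp2 = R3 ‖ R4 (parallel, both between nodes 0 and 3) = 1/(1/91000 + 1/62000) = 36880 Ω
  Rs1 = Rp1 + Rp2 (series, joined only at node 0) = 5.958 + 36880 = 36880 Ω
  Rp3 = R5 ‖ Rs1 (parallel, both between nodes 1 and 3) = 1/(1/15 + 1/36880) = 14.99 Ω
R_th = 14.99 Ω

Final answer: V_th = 0.0006656 V, R_th = 14.99 Ω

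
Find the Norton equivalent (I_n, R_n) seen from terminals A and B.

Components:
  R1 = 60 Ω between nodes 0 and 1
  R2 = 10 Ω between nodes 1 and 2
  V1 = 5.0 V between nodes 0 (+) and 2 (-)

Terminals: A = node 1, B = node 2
Find the Thévenin equivalent first; then I_n = V_th/R_th and R_n = R_th.
Step 1 — V_th is the open-circuit voltage V_A - V_B (nothing connected across the terminals).
Nodal analysis, taking node 2 as the 0 V reference.
Source V1 fixes V_0 = 5 V.
KCL at each unknown node (sum of currents leaving = 0; resistances in Ω):
  Node 1: (V_1 - 5)/60 + (V_1 - 0)/10 = 0
Collecting terms: 0.1167 × V_1 = 0.08333  =>  V_1 = 0.7143 V
V_th = V_1 - V_2 = 0.7143 - 0 = 0.7143 V
Step 2 — R_th: zero the source — replace V1 by a short circuit (node 2 merges into node 0) — and find the resistance seen between A (node 1) and B (node 0).
Reduce the network between node 1 (A) and node 0 (B) by series/parallel combination:
  Rp1 = R1 ‖ R2 (parallel, both between nodes 0 and 1) = 1/(1/60 + 1/10) = 8.571 Ω
R_th = 8.571 Ω
I_n = V_th/R_th = 0.7143/8.571 = 0.08333 A, and R_n = R_th = 8.571 Ω

Final answer: I_n = 0.08333 A, R_n = 8.571 Ω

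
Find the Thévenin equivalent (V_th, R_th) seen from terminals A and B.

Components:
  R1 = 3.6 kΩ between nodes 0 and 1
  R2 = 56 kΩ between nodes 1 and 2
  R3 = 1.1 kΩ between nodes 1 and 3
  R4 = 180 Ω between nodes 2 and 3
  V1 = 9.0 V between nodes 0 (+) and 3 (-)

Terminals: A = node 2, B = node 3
Step 1 — V_th is the open-circuit voltage V_A - V_B (nothing connected across the terminals).
Nodal analysis, taking node 3 as the 0 V reference.
Source V1 fixes V_0 = 9 V.
KCL at each unknown node (sum of currents leaving = 0; resistances in Ω):
  Node 1: (V_1 - 9)/3600 + (V_1 - V_2)/56000 + (V_1 - 0)/1100 = 0
  Node 2: (V_2 - V_1)/56000 + (V_2 - 0)/180 = 0
Collecting terms (coefficients in siemens):
  0.001205·V_1 - 0.00001786·V_2 = 0.0025
  0.005573·V_2 - 0.00001786·V_1 = 0
Determinant D = (0.001205)(0.005573) - (-0.00001786)(-0.00001786) = 0.000006714
V_1 = [(0.0025)(0.005573) - (-0.00001786)(0)]/D = 2.075 V
V_2 = [(0.001205)(0) - (0.0025)(-0.00001786)]/D = 0.006649 V
V_th = V_2 - V_3 = 0.006649 - 0 = 0.006649 V
Step 2 — R_th: zero the source — replace V1 by a short circuit (node 3 merges into node 0) — and find the resistance seen between A (node 2) and B (node 0).
Reduce the network between node 2 (A) and node 0 (B) by series/parallel combination:
  Rp1 = R1 ‖ R3 (parallel, both between nodes 0 and 1) = 1/(1/3600 + 1/1100) = 842.6 Ω
  Rs1 = R2 + Rp1 (series, joined only at node 1) = 56000 + 842.6 = 56840 Ω
  Rp2 = R4 ‖ Rs1 (parallel, both between nodes 0 and 2) = 1/(1/180 + 1/56840) = 179.4 Ω
R_th = 179.4 Ω

Final answer: V_th = 0.006649 V, R_th = 179.4 Ω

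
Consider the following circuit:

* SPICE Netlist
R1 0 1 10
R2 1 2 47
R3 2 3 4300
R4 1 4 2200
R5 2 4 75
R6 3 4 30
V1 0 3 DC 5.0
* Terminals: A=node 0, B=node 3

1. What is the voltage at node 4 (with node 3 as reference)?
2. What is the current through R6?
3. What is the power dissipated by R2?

Nodal analysis, taking node 3 as the 0 V reference.
Source V1 fixes V_0 = 5 V.
KCL at each unknown node (sum of currents leaving = 0; resistances in Ω):
  Node 1: (V_1 - 5)/10 + (V_1 - V_2)/47 + (V_1 - V_4)/2200 = 0
  Node 2: (V_2 - V_1)/47 + (V_2 - 0)/4300 + (V_2 - V_4)/75 = 0
  Node 4: (V_4 - V_1)/2200 + (V_4 - V_2)/75 + (V_4 - 0)/30 = 0
Collecting terms (coefficients in siemens):
  0.1217·V_1 - 0.02128·V_2 - 0.0004545·V_4 = 0.5
  0.03484·V_2 - 0.02128·V_1 - 0.01333·V_4 = 0
  0.04712·V_4 - 0.0004545·V_1 - 0.01333·V_2 = 0
Solving these 3 simultaneous equations (Gaussian elimination) gives:
  V_1 = 4.674 V, V_2 = 3.22 V, V_4 = 0.9562 V
Part 1:
  Read off the nodal solution: V_4 = 0.9562 V
Part 2:
  I_R6 = (V_3 - V_4)/R6 = (0 - 0.9562)/30 = -0.03187 A
  Magnitude: I_R6 = 0.03187 A
Part 3:
  I_R2 = (V_1 - V_2)/R2 = (4.674 - 3.22)/47 = 0.03093 A
  P_R2 = I_R2² × R2 = (0.03093)² × 47 = 0.04497 W

Final answers:
1. V_4 = 0.9562 V
2. I_R6 = 0.03187 A
3. P_R2 = 0.04497 W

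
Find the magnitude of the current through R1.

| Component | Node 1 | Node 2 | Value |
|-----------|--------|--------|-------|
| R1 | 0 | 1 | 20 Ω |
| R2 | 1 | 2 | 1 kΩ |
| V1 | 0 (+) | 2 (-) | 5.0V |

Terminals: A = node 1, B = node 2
Nodal analysis, taking node 2 as the 0 V reference.
Source V1 fixes V_0 = 5 V.
KCL at each unknown node (sum of currents leaving = 0; resistances in Ω):
  Node 1: (V_1 - 5)/20 + (V_1 - 0)/1000 = 0
Collecting terms: 0.051 × V_1 = 0.25  =>  V_1 = 4.902 V
I_R1 = (V_0 - V_1)/R1 = (5 - 4.902)/20 = 0.004902 A
|I_R1| = 0.004902 A

Final answer: |I_R1| = 0.004902 A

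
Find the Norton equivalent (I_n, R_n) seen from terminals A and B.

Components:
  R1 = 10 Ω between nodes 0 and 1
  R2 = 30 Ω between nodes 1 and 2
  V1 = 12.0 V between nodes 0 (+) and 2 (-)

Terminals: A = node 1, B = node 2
Find the Thévenin equivalent first; then I_n = V_th/R_th and R_n = R_th.
Step 1 — V_th is the open-circuit voltage V_A - V_B (nothing connected across the terminals).
Nodal analysis, taking node 2 as the 0 V reference.
Source V1 fixes V_0 = 12 V.
KCL at each unknown node (sum of currents leaving = 0; resistances in Ω):
  Node 1: (V_1 - 12)/10 + (V_1 - 0)/30 = 0
Collecting terms: 0.1333 × V_1 = 1.2  =>  V_1 = 9 V
V_th = V_1 - V_2 = 9 - 0 = 9 V
Step 2 — R_th: zero the source — replace V1 by a short circuit (node 2 merges into node 0) — and find the resistance seen between A (node 1) and B (node 0).
Reduce the network between node 1 (A) and node 0 (B) by series/parallel combination:
  Rp1 = R1 ‖ R2 (parallel, both between nodes 0 and 1) = 1/(1/10 + 1/30) = 7.5 Ω
R_th = 7.5 Ω
I_n = V_th/R_th = 9/7.5 = 1.2 A, and R_n = R_th = 7.5 Ω

Final answer: I_n = 1.2 A, R_n = 7.5 Ω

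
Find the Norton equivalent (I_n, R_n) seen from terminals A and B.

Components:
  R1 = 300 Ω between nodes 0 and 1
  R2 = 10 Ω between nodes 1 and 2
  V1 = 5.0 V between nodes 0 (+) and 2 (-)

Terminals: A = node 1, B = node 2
Find the Thévenin equivalent first; then I_n = V_th/R_th and R_n = R_th.
Step 1 — V_th is the open-circuit voltage V_A - V_B (nothing connected across the terminals).
Nodal analysis, taking node 2 as the 0 V reference.
Source V1 fixes V_0 = 5 V.
KCL at each unknown node (sum of currents leaving = 0; resistances in Ω):
  Node 1: (V_1 - 5)/300 + (V_1 - 0)/10 = 0
Collecting terms: 0.1033 × V_1 = 0.01667  =>  V_1 = 0.1613 V
V_th = V_1 - V_2 = 0.1613 - 0 = 0.1613 V
Step 2 — R_th: zero the source — replace V1 by a short circuit (node 2 merges into node 0) — and find the resistance seen between A (node 1) and B (node 0).
Reduce the network between node 1 (A) and node 0 (B) by series/parallel combination:
  Rp1 = R1 ‖ R2 (parallel, both between nodes 0 and 1) = 1/(1/300 + 1/10) = 9.677 Ω
R_th = 9.677 Ω
I_n = V_th/R_th = 0.1613/9.677 = 0.01667 A, and R_n = R_th = 9.677 Ω

Final answer: I_n = 0.01667 A, R_n = 9.677 Ω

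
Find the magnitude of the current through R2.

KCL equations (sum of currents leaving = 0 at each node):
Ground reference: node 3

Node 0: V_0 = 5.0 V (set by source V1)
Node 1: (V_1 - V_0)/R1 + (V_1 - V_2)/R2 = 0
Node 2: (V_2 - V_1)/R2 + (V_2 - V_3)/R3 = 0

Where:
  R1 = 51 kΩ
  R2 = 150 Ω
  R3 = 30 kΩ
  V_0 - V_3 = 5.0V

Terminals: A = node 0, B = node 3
Nodal analysis, taking node 3 as the 0 V reference.
Source V1 fixes V_0 = 5 V.
KCL at each unknown node (sum of currents leaving = 0; resistances in Ω):
  Node 1: (V_1 - 5)/51000 + (V_1 - V_2)/150 = 0
  Node 2: (V_2 - V_1)/150 + (V_2 - 0)/30000 = 0
Collecting terms (coefficients in siemens):
  0.006686·V_1 - 0.006667·V_2 = 0.00009804
  0.0067·V_2 - 0.006667·V_1 = 0
Determinant D = (0.006686)(0.0067) - (-0.006667)(-0.006667) = 0.0000003536
V_1 = [(0.00009804)(0.0067) - (-0.006667)(0)]/D = 1.858 V
V_2 = [(0.006686)(0) - (0.00009804)(-0.006667)]/D = 1.848 V
I_R2 = (V_1 - V_2)/R2 = (1.858 - 1.848)/150 = 0.00006161 A
|I_R2| = 0.00006161 A

Final answer: |I_R2| = 6.161e-05 A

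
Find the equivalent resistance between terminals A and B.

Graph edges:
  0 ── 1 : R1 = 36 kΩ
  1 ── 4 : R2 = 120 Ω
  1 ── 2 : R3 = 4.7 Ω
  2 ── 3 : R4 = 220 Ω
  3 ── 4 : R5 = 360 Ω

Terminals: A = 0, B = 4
Reduce the network between node 0 (A) and node 4 (B) by series/parallel combination:
  Rs1 = R3 + R4 (series, joined only at node 2) = 4.7 + 220 = 224.7 Ω
  Rs2 = R5 + Rs1 (series, joined only at node 3) = 360 + 224.7 = 584.7 Ω
  Rp1 = R2 ‖ Rs2 (parallel, both between nodes 1 and 4) = 1/(1/120 + 1/584.7) = 99.57 Ω
  Rs3 = R1 + Rp1 (series, joined only at node 1) = 36000 + 99.57 = 36100 Ω
R_eq = 36.1 kΩ

Final answer: 36.1 kΩ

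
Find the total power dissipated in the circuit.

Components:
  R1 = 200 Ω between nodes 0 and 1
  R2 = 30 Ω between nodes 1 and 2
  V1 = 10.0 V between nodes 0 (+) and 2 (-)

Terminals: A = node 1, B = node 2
Nodal analysis, taking node 2 as the 0 V reference.
Source V1 fixes V_0 = 10 V.
KCL at each unknown node (sum of currents leaving = 0; resistances in Ω):
  Node 1: (V_1 - 10)/200 + (V_1 - 0)/30 = 0
Collecting terms: 0.03833 × V_1 = 0.05  =>  V_1 = 1.304 V
Power in each resistor, P = (ΔV)²/R:
  P_R1 = (10 - 1.304)²/200 = 0.3781 W
  P_R2 = (1.304 - 0)²/30 = 0.05671 W
P_total = P_R1 + P_R2 = 0.4348 W

Final answer: 0.4348 W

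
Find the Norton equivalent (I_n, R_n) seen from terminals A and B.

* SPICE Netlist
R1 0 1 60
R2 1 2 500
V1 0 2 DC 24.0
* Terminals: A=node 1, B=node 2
Find the Thévenin equivalent first; then I_n = V_th/R_th and R_n = R_th.
Step 1 — V_th is the open-circuit voltage V_A - V_B (nothing connected across the terminals).
Nodal analysis, taking node 2 as the 0 V reference.
Source V1 fixes V_0 = 24 V.
KCL at each unknown node (sum of currents leaving = 0; resistances in Ω):
  Node 1: (V_1 - 24)/60 + (V_1 - 0)/500 = 0
Collecting terms: 0.01867 × V_1 = 0.4  =>  V_1 = 21.43 V
V_th = V_1 - V_2 = 21.43 - 0 = 21.43 V
Step 2 — R_th: zero the source — replace V1 by a short circuit (node 2 merges into node 0) — and find the resistance seen between A (node 1) and B (node 0).
Reduce the network between node 1 (A) and node 0 (B) by series/parallel combination:
  Rp1 = R1 ‖ R2 (parallel, both between nodes 0 and 1) = 1/(1/60 + 1/500) = 53.57 Ω
R_th = 53.57 Ω
I_n = V_th/R_th = 21.43/53.57 = 0.4 A, and R_n = R_th = 53.57 Ω

Final answer: I_n = 0.4 A, R_n = 53.57 Ω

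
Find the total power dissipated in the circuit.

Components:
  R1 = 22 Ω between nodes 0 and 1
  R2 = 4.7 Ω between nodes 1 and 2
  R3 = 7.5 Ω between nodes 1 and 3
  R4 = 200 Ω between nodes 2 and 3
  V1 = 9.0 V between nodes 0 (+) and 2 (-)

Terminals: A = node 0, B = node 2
Nodal analysis, taking node 2 as the 0 V reference.
Source V1 fixes V_0 = 9 V.
KCL at each unknown node (sum of currents leaving = 0; resistances in Ω):
  Node 1: (V_1 - 9)/22 + (V_1 - 0)/4.7 + (V_1 - V_3)/7.5 = 0
  Node 3: (V_3 - V_1)/7.5 + (V_3 - 0)/200 = 0
Collecting terms (coefficients in siemens):
  0.3916·V_1 - 0.1333·V_3 = 0.4091
  0.1383·V_3 - 0.1333·V_1 = 0
Determinant D = (0.3916)(0.1383) - (-0.1333)(-0.1333) = 0.03639
V_1 = [(0.4091)(0.1383) - (-0.1333)(0)]/D = 1.555 V
V_3 = [(0.3916)(0) - (0.4091)(-0.1333)]/D = 1.499 V
Power in each resistor, P = (ΔV)²/R:
  P_R1 = (9 - 1.555)²/22 = 2.519 W
  P_R2 = (1.555 - 0)²/4.7 = 0.5146 W
  P_R3 = (1.555 - 1.499)²/7.5 = 0.0004213 W
  P_R4 = (0 - 1.499)²/200 = 0.01124 W
P_total = P_R1 + P_R2 + P_R3 + P_R4 = 3.046 W

Final answer: 3.046 W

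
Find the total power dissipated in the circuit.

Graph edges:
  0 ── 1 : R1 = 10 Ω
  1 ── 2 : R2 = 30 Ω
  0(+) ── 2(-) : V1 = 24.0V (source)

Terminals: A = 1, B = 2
Nodal analysis, taking node 2 as the 0 V reference.
Source V1 fixes V_0 = 24 V.
KCL at each unknown node (sum of currents leaving = 0; resistances in Ω):
  Node 1: (V_1 - 24)/10 + (V_1 - 0)/30 = 0
Collecting terms: 0.1333 × V_1 = 2.4  =>  V_1 = 18 V
Power in each resistor, P = (ΔV)²/R:
  P_R1 = (24 - 18)²/10 = 3.6 W
  P_R2 = (18 - 0)²/30 = 10.8 W
P_total = P_R1 + P_R2 = 14.4 W

Final answer: 14.4 W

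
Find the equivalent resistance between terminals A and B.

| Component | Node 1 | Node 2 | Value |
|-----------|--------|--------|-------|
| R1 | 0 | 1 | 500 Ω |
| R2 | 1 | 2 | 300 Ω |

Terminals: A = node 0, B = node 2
Reduce the network between node 0 (A) and node 2 (B) by series/parallel combination:
  Rs1 = R1 + R2 (series, joined only at node 1) = 500 + 300 = 800 Ω
R_eq = 800 Ω

Final answer: 800 Ω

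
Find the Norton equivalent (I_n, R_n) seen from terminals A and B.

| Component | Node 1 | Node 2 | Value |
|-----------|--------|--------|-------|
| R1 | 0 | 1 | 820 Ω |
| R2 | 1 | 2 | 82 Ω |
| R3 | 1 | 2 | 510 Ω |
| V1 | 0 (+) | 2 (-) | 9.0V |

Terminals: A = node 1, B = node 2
Find the Thévenin equivalent first; then I_n = V_th/R_th and R_n = R_th.
Step 1 — V_th is the open-circuit voltage V_A - V_B (nothing connected across the terminals).
Nodal analysis, taking node 2 as the 0 V reference.
Source V1 fixes V_0 = 9 V.
KCL at each unknown node (sum of currents leaving = 0; resistances in Ω):
  Node 1: (V_1 - 9)/820 + (V_1 - 0)/82 + (V_1 - 0)/510 = 0
Collecting terms: 0.01538 × V_1 = 0.01098  =>  V_1 = 0.7138 V
V_th = V_1 - V_2 = 0.7138 - 0 = 0.7138 V
Step 2 — R_th: zero the source — replace V1 by a short circuit (node 2 merges into node 0) — and find the resistance seen between A (node 1) and B (node 0).
Reduce the network between node 1 (A) and node 0 (B) by series/parallel combination:
  Rp1 = R1 ‖ R2 ‖ R3 (parallel, all between nodes 0 and 1) = 1/(1/820 + 1/82 + 1/510) = 65.04 Ω
R_th = 65.04 Ω
I_n = V_th/R_th = 0.7138/65.04 = 0.01098 A, and R_n = R_th = 65.04 Ω

Final answer: I_n = 0.01098 A, R_n = 65.04 Ω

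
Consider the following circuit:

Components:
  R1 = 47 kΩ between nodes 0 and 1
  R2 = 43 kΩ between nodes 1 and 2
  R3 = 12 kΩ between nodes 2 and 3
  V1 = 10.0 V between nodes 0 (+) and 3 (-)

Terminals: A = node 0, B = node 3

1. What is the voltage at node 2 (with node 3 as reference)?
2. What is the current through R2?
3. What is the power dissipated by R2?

Nodal analysis, taking node 3 as the 0 V reference.
Source V1 fixes V_0 = 10 V.
KCL at each unknown node (sum of currents leaving = 0; resistances in Ω):
  Node 1: (V_1 - 10)/47000 + (V_1 - V_2)/43000 = 0
  Node 2: (V_2 - V_1)/43000 + (V_2 - 0)/12000 = 0
Collecting terms (coefficients in siemens):
  0.00004453·V_1 - 0.00002326·V_2 = 0.0002128
  0.0001066·V_2 - 0.00002326·V_1 = 0
Determinant D = (0.00004453)(0.0001066) - (-0.00002326)(-0.00002326) = 0.000000004206
V_1 = [(0.0002128)(0.0001066) - (-0.00002326)(0)]/D = 5.392 V
V_2 = [(0.00004453)(0) - (0.0002128)(-0.00002326)]/D = 1.176 V
Part 1:
  Read off the nodal solution: V_2 = 1.176 V
Part 2:
  I_R2 = (V_1 - V_2)/R2 = (5.392 - 1.176)/43000 = 0.00009804 A
  Magnitude: I_R2 = 0.00009804 A
Part 3:
  I_R2 = (V_1 - V_2)/R2 = (5.392 - 1.176)/43000 = 0.00009804 A
  P_R2 = I_R2² × R2 = (0.00009804)² × 43000 = 0.0004133 W

Final answers:
1. V_2 = 1.176 V
2. I_R2 = 9.804e-05 A
3. P_R2 = 0.0004133 W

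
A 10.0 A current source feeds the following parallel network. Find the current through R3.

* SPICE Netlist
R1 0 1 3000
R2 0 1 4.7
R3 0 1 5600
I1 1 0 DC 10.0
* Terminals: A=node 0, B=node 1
All resistors sit directly between nodes 0 and 1, so they are in parallel and share one voltage V; the full source current 10 A splits among them.
1/R_par = 1/3000 + 1/4.7 + 1/5600 = 0.2133 S  =>  R_par = 4.689 Ω
V = I × R_par = 10 × 4.689 = 46.89 V
I_R3 = V/R3 = 46.89/5600 = 0.008373 A

Final answer: 0.008373 A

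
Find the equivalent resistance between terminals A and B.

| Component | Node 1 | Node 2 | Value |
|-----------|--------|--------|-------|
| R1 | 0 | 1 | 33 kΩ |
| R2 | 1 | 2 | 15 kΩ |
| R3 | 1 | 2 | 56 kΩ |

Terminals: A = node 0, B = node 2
Reduce the network between node 0 (A) and node 2 (B) by series/parallel combination:
  Rp1 = R2 ‖ R3 (parallel, both between nodes 1 and 2) = 1/(1/15000 + 1/56000) = 11830 Ω
  Rs1 = R1 + Rp1 (series, joined only at node 1) = 33000 + 11830 = 44830 Ω
R_eq = 44.83 kΩ

Final answer: 44.83 kΩ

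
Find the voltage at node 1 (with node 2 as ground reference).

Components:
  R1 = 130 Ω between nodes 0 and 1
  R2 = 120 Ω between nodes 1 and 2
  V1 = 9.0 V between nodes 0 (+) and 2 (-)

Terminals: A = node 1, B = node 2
Nodal analysis, taking node 2 as the 0 V reference.
Source V1 fixes V_0 = 9 V.
KCL at each unknown node (sum of currents leaving = 0; resistances in Ω):
  Node 1: (V_1 - 9)/130 + (V_1 - 0)/120 = 0
Collecting terms: 0.01603 × V_1 = 0.06923  =>  V_1 = 4.32 V
The requested potential is V_1 = 4.32 V.

Final answer: V_1 = 4.32 V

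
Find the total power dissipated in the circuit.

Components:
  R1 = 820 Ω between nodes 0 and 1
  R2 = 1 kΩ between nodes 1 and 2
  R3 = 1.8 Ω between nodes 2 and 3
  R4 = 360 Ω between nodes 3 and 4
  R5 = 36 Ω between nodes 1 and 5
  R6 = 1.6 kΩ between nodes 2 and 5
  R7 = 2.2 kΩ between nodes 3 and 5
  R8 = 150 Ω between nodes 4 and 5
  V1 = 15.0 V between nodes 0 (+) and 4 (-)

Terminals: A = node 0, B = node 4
Nodal analysis, taking node 4 as the 0 V reference.
Source V1 fixes V_0 = 15 V.
KCL at each unknown node (sum of currents leaving = 0; resistances in Ω):
  Node 1: (V_1 - 15)/820 + (V_1 - V_2)/1000 + (V_1 - V_5)/36 = 0
  Node 2: (V_2 - V_1)/1000 + (V_2 - V_3)/1.8 + (V_2 - V_5)/1600 = 0
  Node 3: (V_3 - V_2)/1.8 + (V_3 - 0)/360 + (V_3 - V_5)/2200 = 0
  Node 5: (V_5 - V_1)/36 + (V_5 - V_2)/1600 + (V_5 - V_3)/2200 + (V_5 - 0)/150 = 0
Collecting terms (coefficients in siemens):
  0.03·V_1 - 0.001·V_2 - 0.02778·V_5 = 0.01829
  0.5572·V_2 - 0.001·V_1 - 0.5556·V_3 - 0.000625·V_5 = 0
  0.5588·V_3 - 0.5556·V_2 - 0.0004545·V_5 = 0
  0.03552·V_5 - 0.02778·V_1 - 0.000625·V_2 - 0.0004545·V_3 = 0
Solving these 4 simultaneous equations (Gaussian elimination) gives:
  V_1 = 2.416 V, V_2 = 0.9262 V, V_3 = 0.9224 V, V_5 = 1.918 V
Power in each resistor, P = (ΔV)²/R:
  P_R1 = (15 - 2.416)²/820 = 0.1931 W
  P_R2 = (2.416 - 0.9262)²/1000 = 0.002221 W
  P_R3 = (0.9262 - 0.9224)²/1.8 = 0.000008012 W
  P_R4 = (0.9224 - 0)²/360 = 0.002363 W
  P_R5 = (2.416 - 1.918)²/36 = 0.006911 W
  P_R6 = (0.9262 - 1.918)²/1600 = 0.0006143 W
  P_R7 = (0.9224 - 1.918)²/2200 = 0.0004502 W
  P_R8 = (0 - 1.918)²/150 = 0.02451 W
P_total = P_R1 + P_R2 + P_R3 + P_R4 + P_R5 + P_R6 + P_R7 + P_R8 = 0.2302 W

Final answer: 0.2302 W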